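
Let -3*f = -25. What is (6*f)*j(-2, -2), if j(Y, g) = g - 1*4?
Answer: -300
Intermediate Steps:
j(Y, g) = -4 + g (j(Y, g) = g - 4 = -4 + g)
f = 25/3 (f = -1/3*(-25) = 25/3 ≈ 8.3333)
(6*f)*j(-2, -2) = (6*(25/3))*(-4 - 2) = 50*(-6) = -300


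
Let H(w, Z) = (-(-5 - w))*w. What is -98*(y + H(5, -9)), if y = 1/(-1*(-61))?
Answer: -298998/61 ≈ -4901.6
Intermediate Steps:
H(w, Z) = w*(5 + w) (H(w, Z) = (5 + w)*w = w*(5 + w))
y = 1/61 ≈ 0.016393
-98*(y + H(5, -9)) = -98*(1/61 + 5*(5 + 5)) = -98*(1/61 + 5*10) = -98*(1/61 + 50) = -98*3051/61 = -298998/61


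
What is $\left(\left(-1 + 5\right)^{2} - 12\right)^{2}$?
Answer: $16$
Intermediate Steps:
$\left(\left(-1 + 5\right)^{2} - 12\right)^{2} = \left(4^{2} - 12\right)^{2} = \left(16 - 12\right)^{2} = 4^{2} = 16$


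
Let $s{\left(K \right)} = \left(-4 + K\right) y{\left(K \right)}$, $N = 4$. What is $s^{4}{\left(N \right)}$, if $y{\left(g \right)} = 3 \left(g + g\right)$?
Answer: $0$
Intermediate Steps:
$y{\left(g \right)} = 6 g$ ($y{\left(g \right)} = 3 \cdot 2 g = 6 g$)
$s{\left(K \right)} = 6 K \left(-4 + K\right)$ ($s{\left(K \right)} = \left(-4 + K\right) 6 K = 6 K \left(-4 + K\right)$)
$s^{4}{\left(N \right)} = \left(6 \cdot 4 \left(-4 + 4\right)\right)^{4} = \left(6 \cdot 4 \cdot 0\right)^{4} = 0^{4} = 0$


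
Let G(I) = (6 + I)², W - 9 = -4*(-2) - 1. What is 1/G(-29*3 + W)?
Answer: 1/4225 ≈ 0.00023669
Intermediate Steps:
W = 16 (W = 9 + (-4*(-2) - 1) = 9 + (8 - 1) = 9 + 7 = 16)
1/G(-29*3 + W) = 1/((6 + (-29*3 + 16))²) = 1/((6 + (-87 + 16))²) = 1/((6 - 71)²) = 1/((-65)²) = 1/4225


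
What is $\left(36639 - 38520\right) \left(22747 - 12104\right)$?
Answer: $-20019483$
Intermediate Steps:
$\left(36639 - 38520\right) \left(22747 - 12104\right) = \left(-1881\right) 10643 = -20019483$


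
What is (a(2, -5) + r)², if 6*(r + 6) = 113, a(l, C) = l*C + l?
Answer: 841/36 ≈ 23.361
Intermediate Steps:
a(l, C) = l + C*l (a(l, C) = C*l + l = l + C*l)
r = 77/6 (r = -6 + (⅙)*113 = -6 + 113/6 = 77/6 ≈ 12.833)
(a(2, -5) + r)² = (2*(1 - 5) + 77/6)² = (2*(-4) + 77/6)² = (-8 + 77/6)² = (29/6)² = 841/36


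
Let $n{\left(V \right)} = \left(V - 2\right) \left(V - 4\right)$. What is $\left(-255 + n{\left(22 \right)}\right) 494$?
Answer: $51870$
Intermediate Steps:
$n{\left(V \right)} = \left(-4 + V\right) \left(-2 + V\right)$ ($n{\left(V \right)} = \left(-2 + V\right) \left(-4 + V\right) = \left(-4 + V\right) \left(-2 + V\right)$)
$\left(-255 + n{\left(22 \right)}\right) 494 = \left(-255 + \left(8 + 22^{2} - 132\right)\right) 494 = \left(-255 + \left(8 + 484 - 132\right)\right) 494 = \left(-255 + 360\right) 494 = 105 \cdot 494 = 51870$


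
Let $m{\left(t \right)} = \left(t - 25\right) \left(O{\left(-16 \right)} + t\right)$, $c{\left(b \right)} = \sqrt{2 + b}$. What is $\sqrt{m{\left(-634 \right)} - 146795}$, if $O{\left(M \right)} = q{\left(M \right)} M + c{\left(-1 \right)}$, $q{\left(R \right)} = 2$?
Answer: $4 \sqrt{18215} \approx 539.85$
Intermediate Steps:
$O{\left(M \right)} = 1 + 2 M$ ($O{\left(M \right)} = 2 M + \sqrt{2 - 1} = 2 M + \sqrt{1} = 2 M + 1 = 1 + 2 M$)
$m{\left(t \right)} = \left(-31 + t\right) \left(-25 + t\right)$ ($m{\left(t \right)} = \left(t - 25\right) \left(\left(1 + 2 \left(-16\right)\right) + t\right) = \left(-25 + t\right) \left(\left(1 - 32\right) + t\right) = \left(-25 + t\right) \left(-31 + t\right) = \left(-31 + t\right) \left(-25 + t\right)$)
$\sqrt{m{\left(-634 \right)} - 146795} = \sqrt{\left(775 + \left(-634\right)^{2} - -35504\right) - 146795} = \sqrt{\left(775 + 401956 + 35504\right) - 146795} = \sqrt{438235 - 146795} = \sqrt{291440} = 4 \sqrt{18215}$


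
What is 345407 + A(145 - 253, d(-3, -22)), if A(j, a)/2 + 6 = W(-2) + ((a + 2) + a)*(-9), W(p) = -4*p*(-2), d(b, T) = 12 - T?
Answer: 344103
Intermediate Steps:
W(p) = 8*p
A(j, a) = -80 - 36*a (A(j, a) = -12 + 2*(8*(-2) + ((a + 2) + a)*(-9)) = -12 + 2*(-16 + ((2 + a) + a)*(-9)) = -12 + 2*(-16 + (2 + 2*a)*(-9)) = -12 + 2*(-16 + (-18 - 18*a)) = -12 + 2*(-34 - 18*a) = -12 + (-68 - 36*a) = -80 - 36*a)
345407 + A(145 - 253, d(-3, -22)) = 345407 + (-80 - 36*(12 - 1*(-22))) = 345407 + (-80 - 36*(12 + 22)) = 345407 + (-80 - 36*34) = 345407 + (-80 - 1224) = 345407 - 1304 = 344103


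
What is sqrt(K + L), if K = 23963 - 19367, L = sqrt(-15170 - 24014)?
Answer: 2*sqrt(1149 + I*sqrt(2449)) ≈ 67.81 + 1.4596*I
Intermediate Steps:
L = 4*I*sqrt(2449) (L = sqrt(-39184) = 4*I*sqrt(2449) ≈ 197.95*I)
K = 4596
sqrt(K + L) = sqrt(4596 + 4*I*sqrt(2449))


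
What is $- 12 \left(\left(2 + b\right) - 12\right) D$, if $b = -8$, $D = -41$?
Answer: $-8856$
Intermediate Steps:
$- 12 \left(\left(2 + b\right) - 12\right) D = - 12 \left(\left(2 - 8\right) - 12\right) \left(-41\right) = - 12 \left(-6 - 12\right) \left(-41\right) = \left(-12\right) \left(-18\right) \left(-41\right) = 216 \left(-41\right) = -8856$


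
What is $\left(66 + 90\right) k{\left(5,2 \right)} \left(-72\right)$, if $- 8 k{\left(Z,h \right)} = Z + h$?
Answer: $9828$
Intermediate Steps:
$k{\left(Z,h \right)} = - \frac{Z}{8} - \frac{h}{8}$ ($k{\left(Z,h \right)} = - \frac{Z + h}{8} = - \frac{Z}{8} - \frac{h}{8}$)
$\left(66 + 90\right) k{\left(5,2 \right)} \left(-72\right) = \left(66 + 90\right) \left(\left(- \frac{1}{8}\right) 5 - \frac{1}{4}\right) \left(-72\right) = 156 \left(- \frac{5}{8} - \frac{1}{4}\right) \left(-72\right) = 156 \left(- \frac{7}{8}\right) \left(-72\right) = \left(- \frac{273}{2}\right) \left(-72\right) = 9828$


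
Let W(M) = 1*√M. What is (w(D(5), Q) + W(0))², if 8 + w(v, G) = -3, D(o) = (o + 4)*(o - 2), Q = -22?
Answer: 121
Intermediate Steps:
D(o) = (-2 + o)*(4 + o) (D(o) = (4 + o)*(-2 + o) = (-2 + o)*(4 + o))
W(M) = √M
w(v, G) = -11 (w(v, G) = -8 - 3 = -11)
(w(D(5), Q) + W(0))² = (-11 + √0)² = (-11 + 0)² = (-11)² = 121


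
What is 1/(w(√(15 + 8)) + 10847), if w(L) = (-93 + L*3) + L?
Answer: 5377/57824074 - √23/28912037 ≈ 9.2823e-5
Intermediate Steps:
w(L) = -93 + 4*L (w(L) = (-93 + 3*L) + L = -93 + 4*L)
1/(w(√(15 + 8)) + 10847) = 1/((-93 + 4*√(15 + 8)) + 10847) = 1/((-93 + 4*√23) + 10847) = 1/(10754 + 4*√23)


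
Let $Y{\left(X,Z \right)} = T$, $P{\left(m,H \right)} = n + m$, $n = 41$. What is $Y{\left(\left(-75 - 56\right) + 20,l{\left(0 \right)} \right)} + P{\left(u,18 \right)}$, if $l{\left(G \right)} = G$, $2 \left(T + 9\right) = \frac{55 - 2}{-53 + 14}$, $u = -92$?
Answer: $- \frac{4733}{78} \approx -60.68$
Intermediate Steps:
$P{\left(m,H \right)} = 41 + m$
$T = - \frac{755}{78}$ ($T = -9 + \frac{\left(55 - 2\right) \frac{1}{-53 + 14}}{2} = -9 + \frac{53 \frac{1}{-39}}{2} = -9 + \frac{53 \left(- \frac{1}{39}\right)}{2} = -9 + \frac{1}{2} \left(- \frac{53}{39}\right) = -9 - \frac{53}{78} = - \frac{755}{78} \approx -9.6795$)
$Y{\left(X,Z \right)} = - \frac{755}{78}$
$Y{\left(\left(-75 - 56\right) + 20,l{\left(0 \right)} \right)} + P{\left(u,18 \right)} = - \frac{755}{78} + \left(41 - 92\right) = - \frac{755}{78} - 51 = - \frac{4733}{78}$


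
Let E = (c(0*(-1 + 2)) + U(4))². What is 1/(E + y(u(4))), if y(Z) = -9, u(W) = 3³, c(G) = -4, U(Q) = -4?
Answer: 1/55 ≈ 0.018182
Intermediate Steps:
u(W) = 27
E = 64 (E = (-4 - 4)² = (-8)² = 64)
1/(E + y(u(4))) = 1/(64 - 9) = 1/55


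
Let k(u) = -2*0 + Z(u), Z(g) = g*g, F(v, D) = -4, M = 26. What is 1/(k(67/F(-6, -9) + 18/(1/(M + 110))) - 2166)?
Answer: 16/94540969 ≈ 1.6924e-7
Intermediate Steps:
Z(g) = g²
k(u) = u² (k(u) = -2*0 + u² = 0 + u² = u²)
1/(k(67/F(-6, -9) + 18/(1/(M + 110))) - 2166) = 1/((67/(-4) + 18/(1/(26 + 110)))² - 2166) = 1/((67*(-¼) + 18/(1/136))² - 2166) = 1/((-67/4 + 18/(1/136))² - 2166) = 1/((-67/4 + 18*136)² - 2166) = 1/((-67/4 + 2448)² - 2166) = 1/((9725/4)² - 2166) = 1/(94575625/16 - 2166) = 1/(94540969/16) = 16/94540969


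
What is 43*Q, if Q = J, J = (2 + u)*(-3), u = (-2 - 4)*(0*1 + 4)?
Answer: 2838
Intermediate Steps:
u = -24 (u = -6*(0 + 4) = -6*4 = -24)
J = 66 (J = (2 - 24)*(-3) = -22*(-3) = 66)
Q = 66
43*Q = 43*66 = 2838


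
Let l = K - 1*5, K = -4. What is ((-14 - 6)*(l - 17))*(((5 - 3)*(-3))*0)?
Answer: 0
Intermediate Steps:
l = -9 (l = -4 - 1*5 = -4 - 5 = -9)
((-14 - 6)*(l - 17))*(((5 - 3)*(-3))*0) = ((-14 - 6)*(-9 - 17))*(((5 - 3)*(-3))*0) = (-20*(-26))*((2*(-3))*0) = 520*(-6*0) = 520*0 = 0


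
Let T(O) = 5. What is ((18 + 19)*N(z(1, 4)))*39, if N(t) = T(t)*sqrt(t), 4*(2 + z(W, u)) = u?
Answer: 7215*I ≈ 7215.0*I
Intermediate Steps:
z(W, u) = -2 + u/4
N(t) = 5*sqrt(t)
((18 + 19)*N(z(1, 4)))*39 = ((18 + 19)*(5*sqrt(-2 + (1/4)*4)))*39 = (37*(5*sqrt(-2 + 1)))*39 = (37*(5*sqrt(-1)))*39 = (37*(5*I))*39 = (185*I)*39 = 7215*I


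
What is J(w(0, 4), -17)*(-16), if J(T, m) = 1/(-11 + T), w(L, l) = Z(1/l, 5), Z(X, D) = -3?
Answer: 8/7 ≈ 1.1429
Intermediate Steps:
w(L, l) = -3
J(w(0, 4), -17)*(-16) = -16/(-11 - 3) = -16/(-14) = -1/14*(-16) = 8/7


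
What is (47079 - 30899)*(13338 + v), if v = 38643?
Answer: 841052580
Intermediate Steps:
(47079 - 30899)*(13338 + v) = (47079 - 30899)*(13338 + 38643) = 16180*51981 = 841052580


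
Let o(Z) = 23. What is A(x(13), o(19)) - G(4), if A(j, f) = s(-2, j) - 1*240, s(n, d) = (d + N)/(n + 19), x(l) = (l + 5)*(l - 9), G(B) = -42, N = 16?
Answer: -3278/17 ≈ -192.82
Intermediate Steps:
x(l) = (-9 + l)*(5 + l) (x(l) = (5 + l)*(-9 + l) = (-9 + l)*(5 + l))
s(n, d) = (16 + d)/(19 + n) (s(n, d) = (d + 16)/(n + 19) = (16 + d)/(19 + n))
A(j, f) = -4064/17 + j/17 (A(j, f) = (16 + j)/(19 - 2) - 1*240 = (16 + j)/17 - 240 = (16/17 + j/17) - 240 = -4064/17 + j/17)
A(x(13), o(19)) - G(4) = (-4064/17 + (-45 + 13² - 4*13)/17) - 1*(-42) = (-4064/17 + (-45 + 169 - 52)/17) + 42 = (-4064/17 + (1/17)*72) + 42 = (-4064/17 + 72/17) + 42 = -3992/17 + 42 = -3278/17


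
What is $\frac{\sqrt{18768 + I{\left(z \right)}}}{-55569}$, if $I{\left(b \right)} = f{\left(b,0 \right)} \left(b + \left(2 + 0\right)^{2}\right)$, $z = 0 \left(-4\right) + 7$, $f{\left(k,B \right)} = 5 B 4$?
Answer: $- \frac{4 \sqrt{1173}}{55569} \approx -0.0024653$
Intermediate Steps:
$f{\left(k,B \right)} = 20 B$
$z = 7$ ($z = 0 + 7 = 7$)
$I{\left(b \right)} = 0$ ($I{\left(b \right)} = 20 \cdot 0 \left(b + \left(2 + 0\right)^{2}\right) = 0 \left(b + 2^{2}\right) = 0 \left(b + 4\right) = 0 \left(4 + b\right) = 0$)
$\frac{\sqrt{18768 + I{\left(z \right)}}}{-55569} = \frac{\sqrt{18768 + 0}}{-55569} = \sqrt{18768} \left(- \frac{1}{55569}\right) = 4 \sqrt{1173} \left(- \frac{1}{55569}\right) = - \frac{4 \sqrt{1173}}{55569}$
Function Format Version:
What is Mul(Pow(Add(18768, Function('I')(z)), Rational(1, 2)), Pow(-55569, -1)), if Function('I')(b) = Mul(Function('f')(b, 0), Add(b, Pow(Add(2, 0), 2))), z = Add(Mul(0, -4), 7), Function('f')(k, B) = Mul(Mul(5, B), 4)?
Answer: Mul(Rational(-4, 55569), Pow(1173, Rational(1, 2))) ≈ -0.0024653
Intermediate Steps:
Function('f')(k, B) = Mul(20, B)
z = 7 (z = Add(0, 7) = 7)
Function('I')(b) = 0 (Function('I')(b) = Mul(Mul(20, 0), Add(b, Pow(Add(2, 0), 2))) = Mul(0, Add(b, Pow(2, 2))) = Mul(0, Add(b, 4)) = Mul(0, Add(4, b)) = 0)
Mul(Pow(Add(18768, Function('I')(z)), Rational(1, 2)), Pow(-55569, -1)) = Mul(Pow(Add(18768, 0), Rational(1, 2)), Pow(-55569, -1)) = Mul(Pow(18768, Rational(1, 2)), Rational(-1, 55569)) = Mul(Mul(4, Pow(1173, Rational(1, 2))), Rational(-1, 55569)) = Mul(Rational(-4, 55569), Pow(1173, Rational(1, 2)))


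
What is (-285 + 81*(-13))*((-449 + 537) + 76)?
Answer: -219432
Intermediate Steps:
(-285 + 81*(-13))*((-449 + 537) + 76) = (-285 - 1053)*(88 + 76) = -1338*164 = -219432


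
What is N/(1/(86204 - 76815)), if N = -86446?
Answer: -811641494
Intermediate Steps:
N/(1/(86204 - 76815)) = -86446/(1/(86204 - 76815)) = -86446/(1/9389) = -86446/1/9389 = -86446*9389 = -811641494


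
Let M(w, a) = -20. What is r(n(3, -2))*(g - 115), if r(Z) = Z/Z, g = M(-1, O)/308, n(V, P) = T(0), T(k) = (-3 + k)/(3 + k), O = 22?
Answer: -8860/77 ≈ -115.06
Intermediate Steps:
T(k) = (-3 + k)/(3 + k)
n(V, P) = -1 (n(V, P) = (-3 + 0)/(3 + 0) = -3/3 = (1/3)*(-3) = -1)
g = -5/77 (g = -20/308 = -20*1/308 = -5/77 ≈ -0.064935)
r(Z) = 1
r(n(3, -2))*(g - 115) = 1*(-5/77 - 115) = 1*(-8860/77) = -8860/77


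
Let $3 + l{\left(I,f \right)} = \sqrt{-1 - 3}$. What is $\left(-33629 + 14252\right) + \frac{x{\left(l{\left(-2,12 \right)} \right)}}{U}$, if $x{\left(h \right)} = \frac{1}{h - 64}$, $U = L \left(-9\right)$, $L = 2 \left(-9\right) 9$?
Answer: $- \frac{126934735405}{6550794} - \frac{i}{3275397} \approx -19377.0 - 3.0531 \cdot 10^{-7} i$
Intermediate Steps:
$L = -162$ ($L = \left(-18\right) 9 = -162$)
$l{\left(I,f \right)} = -3 + 2 i$ ($l{\left(I,f \right)} = -3 + \sqrt{-1 - 3} = -3 + \sqrt{-4} = -3 + 2 i$)
$U = 1458$ ($U = \left(-162\right) \left(-9\right) = 1458$)
$x{\left(h \right)} = \frac{1}{-64 + h}$
$\left(-33629 + 14252\right) + \frac{x{\left(l{\left(-2,12 \right)} \right)}}{U} = \left(-33629 + 14252\right) + \frac{1}{\left(-64 - \left(3 - 2 i\right)\right) 1458} = -19377 + \frac{1}{-67 + 2 i} \frac{1}{1458} = -19377 + \frac{-67 - 2 i}{4493} \cdot \frac{1}{1458} = -19377 + \frac{-67 - 2 i}{6550794}$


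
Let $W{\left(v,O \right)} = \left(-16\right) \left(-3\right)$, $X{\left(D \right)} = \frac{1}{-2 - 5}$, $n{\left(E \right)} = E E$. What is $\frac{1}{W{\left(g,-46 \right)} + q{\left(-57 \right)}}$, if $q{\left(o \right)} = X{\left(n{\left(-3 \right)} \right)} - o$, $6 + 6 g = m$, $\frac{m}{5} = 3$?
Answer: $\frac{7}{734} \approx 0.0095368$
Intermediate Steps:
$n{\left(E \right)} = E^{2}$
$m = 15$ ($m = 5 \cdot 3 = 15$)
$g = \frac{3}{2}$ ($g = -1 + \frac{1}{6} \cdot 15 = -1 + \frac{5}{2} = \frac{3}{2} \approx 1.5$)
$X{\left(D \right)} = - \frac{1}{7}$ ($X{\left(D \right)} = \frac{1}{-7} = - \frac{1}{7}$)
$W{\left(v,O \right)} = 48$
$q{\left(o \right)} = - \frac{1}{7} - o$
$\frac{1}{W{\left(g,-46 \right)} + q{\left(-57 \right)}} = \frac{1}{48 - - \frac{398}{7}} = \frac{1}{48 + \left(- \frac{1}{7} + 57\right)} = \frac{1}{48 + \frac{398}{7}} = \frac{1}{\frac{734}{7}} = \frac{7}{734}$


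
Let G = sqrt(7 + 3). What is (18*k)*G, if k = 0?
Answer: 0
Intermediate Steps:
G = sqrt(10) ≈ 3.1623
(18*k)*G = (18*0)*sqrt(10) = 0*sqrt(10) = 0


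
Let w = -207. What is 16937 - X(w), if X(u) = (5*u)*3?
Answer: 20042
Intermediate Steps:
X(u) = 15*u
16937 - X(w) = 16937 - 15*(-207) = 16937 - 1*(-3105) = 16937 + 3105 = 20042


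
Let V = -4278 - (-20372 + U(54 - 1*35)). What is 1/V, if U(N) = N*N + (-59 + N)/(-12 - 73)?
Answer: 17/267453 ≈ 6.3563e-5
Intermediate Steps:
U(N) = 59/85 + N² - N/85 (U(N) = N² + (-59 + N)/(-85) = N² + (-59 + N)*(-1/85) = N² + (59/85 - N/85) = 59/85 + N² - N/85)
V = 267453/17 (V = -4278 - (-20372 + (59/85 + (54 - 1*35)² - (54 - 1*35)/85)) = -4278 - (-20372 + (59/85 + (54 - 35)² - (54 - 35)/85)) = -4278 - (-20372 + (59/85 + 19² - 1/85*19)) = -4278 - (-20372 + (59/85 + 361 - 19/85)) = -4278 - (-20372 + 6145/17) = -4278 - 1*(-340179/17) = -4278 + 340179/17 = 267453/17 ≈ 15733.)
1/V = 1/(267453/17) = 17/267453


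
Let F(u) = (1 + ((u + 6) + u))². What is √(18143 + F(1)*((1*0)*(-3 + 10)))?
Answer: √18143 ≈ 134.70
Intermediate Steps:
F(u) = (7 + 2*u)² (F(u) = (1 + ((6 + u) + u))² = (1 + (6 + 2*u))² = (7 + 2*u)²)
√(18143 + F(1)*((1*0)*(-3 + 10))) = √(18143 + (7 + 2*1)²*((1*0)*(-3 + 10))) = √(18143 + (7 + 2)²*(0*7)) = √(18143 + 9²*0) = √(18143 + 81*0) = √(18143 + 0) = √18143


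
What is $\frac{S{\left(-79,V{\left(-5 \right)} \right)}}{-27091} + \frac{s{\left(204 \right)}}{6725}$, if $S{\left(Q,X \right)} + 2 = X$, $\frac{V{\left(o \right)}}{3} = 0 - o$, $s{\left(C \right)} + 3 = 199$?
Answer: $\frac{5222411}{182186975} \approx 0.028665$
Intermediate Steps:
$s{\left(C \right)} = 196$ ($s{\left(C \right)} = -3 + 199 = 196$)
$V{\left(o \right)} = - 3 o$ ($V{\left(o \right)} = 3 \left(0 - o\right) = 3 \left(- o\right) = - 3 o$)
$S{\left(Q,X \right)} = -2 + X$
$\frac{S{\left(-79,V{\left(-5 \right)} \right)}}{-27091} + \frac{s{\left(204 \right)}}{6725} = \frac{-2 - -15}{-27091} + \frac{196}{6725} = \left(-2 + 15\right) \left(- \frac{1}{27091}\right) + 196 \cdot \frac{1}{6725} = 13 \left(- \frac{1}{27091}\right) + \frac{196}{6725} = - \frac{13}{27091} + \frac{196}{6725} = \frac{5222411}{182186975}$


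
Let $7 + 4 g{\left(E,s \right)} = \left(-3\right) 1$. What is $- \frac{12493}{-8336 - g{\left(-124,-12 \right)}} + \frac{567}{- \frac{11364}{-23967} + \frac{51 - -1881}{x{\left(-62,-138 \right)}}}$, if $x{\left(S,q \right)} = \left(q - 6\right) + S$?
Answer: $- \frac{7593171002803}{122122609070} \approx -62.177$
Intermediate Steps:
$x{\left(S,q \right)} = -6 + S + q$ ($x{\left(S,q \right)} = \left(-6 + q\right) + S = -6 + S + q$)
$g{\left(E,s \right)} = - \frac{5}{2}$ ($g{\left(E,s \right)} = - \frac{7}{4} + \frac{\left(-3\right) 1}{4} = - \frac{7}{4} + \frac{1}{4} \left(-3\right) = - \frac{7}{4} - \frac{3}{4} = - \frac{5}{2}$)
$- \frac{12493}{-8336 - g{\left(-124,-12 \right)}} + \frac{567}{- \frac{11364}{-23967} + \frac{51 - -1881}{x{\left(-62,-138 \right)}}} = - \frac{12493}{-8336 - - \frac{5}{2}} + \frac{567}{- \frac{11364}{-23967} + \frac{51 - -1881}{-6 - 62 - 138}} = - \frac{12493}{-8336 + \frac{5}{2}} + \frac{567}{\left(-11364\right) \left(- \frac{1}{23967}\right) + \frac{51 + 1881}{-206}} = - \frac{12493}{- \frac{16667}{2}} + \frac{567}{\frac{3788}{7989} + 1932 \left(- \frac{1}{206}\right)} = \left(-12493\right) \left(- \frac{2}{16667}\right) + \frac{567}{\frac{3788}{7989} - \frac{966}{103}} = \frac{24986}{16667} + \frac{567}{- \frac{7327210}{822867}} = \frac{24986}{16667} + 567 \left(- \frac{822867}{7327210}\right) = \frac{24986}{16667} - \frac{466565589}{7327210} = - \frac{7593171002803}{122122609070}$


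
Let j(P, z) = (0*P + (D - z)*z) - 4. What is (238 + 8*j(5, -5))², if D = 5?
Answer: 37636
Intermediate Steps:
j(P, z) = -4 + z*(5 - z) (j(P, z) = (0*P + (5 - z)*z) - 4 = (0 + z*(5 - z)) - 4 = z*(5 - z) - 4 = -4 + z*(5 - z))
(238 + 8*j(5, -5))² = (238 + 8*(-4 - 1*(-5)² + 5*(-5)))² = (238 + 8*(-4 - 1*25 - 25))² = (238 + 8*(-4 - 25 - 25))² = (238 + 8*(-54))² = (238 - 432)² = (-194)² = 37636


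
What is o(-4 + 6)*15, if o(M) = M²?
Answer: 60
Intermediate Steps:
o(-4 + 6)*15 = (-4 + 6)²*15 = 2²*15 = 4*15 = 60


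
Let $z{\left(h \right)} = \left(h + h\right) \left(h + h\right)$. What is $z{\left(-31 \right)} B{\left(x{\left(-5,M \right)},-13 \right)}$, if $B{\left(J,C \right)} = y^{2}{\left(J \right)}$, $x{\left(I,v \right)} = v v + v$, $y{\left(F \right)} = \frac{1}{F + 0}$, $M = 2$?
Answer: $\frac{961}{9} \approx 106.78$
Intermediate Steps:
$z{\left(h \right)} = 4 h^{2}$ ($z{\left(h \right)} = 2 h 2 h = 4 h^{2}$)
$y{\left(F \right)} = \frac{1}{F}$
$x{\left(I,v \right)} = v + v^{2}$ ($x{\left(I,v \right)} = v^{2} + v = v + v^{2}$)
$B{\left(J,C \right)} = \frac{1}{J^{2}}$ ($B{\left(J,C \right)} = \left(\frac{1}{J}\right)^{2} = \frac{1}{J^{2}}$)
$z{\left(-31 \right)} B{\left(x{\left(-5,M \right)},-13 \right)} = \frac{4 \left(-31\right)^{2}}{4 \left(1 + 2\right)^{2}} = \frac{4 \cdot 961}{36} = \frac{3844}{36} = 3844 \cdot \frac{1}{36} = \frac{961}{9}$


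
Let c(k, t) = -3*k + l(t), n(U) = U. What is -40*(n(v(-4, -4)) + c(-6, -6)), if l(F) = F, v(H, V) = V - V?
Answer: -480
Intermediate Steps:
v(H, V) = 0
c(k, t) = t - 3*k (c(k, t) = -3*k + t = t - 3*k)
-40*(n(v(-4, -4)) + c(-6, -6)) = -40*(0 + (-6 - 3*(-6))) = -40*(0 + (-6 + 18)) = -40*(0 + 12) = -40*12 = -480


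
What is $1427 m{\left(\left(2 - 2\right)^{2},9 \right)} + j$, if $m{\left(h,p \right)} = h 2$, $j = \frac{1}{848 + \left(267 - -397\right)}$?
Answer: $\frac{1}{1512} \approx 0.00066138$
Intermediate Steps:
$j = \frac{1}{1512}$ ($j = \frac{1}{848 + \left(267 + 397\right)} = \frac{1}{848 + 664} = \frac{1}{1512} \approx 0.00066138$)
$m{\left(h,p \right)} = 2 h$
$1427 m{\left(\left(2 - 2\right)^{2},9 \right)} + j = 1427 \cdot 2 \left(2 - 2\right)^{2} + \frac{1}{1512} = 1427 \cdot 2 \cdot 0^{2} + \frac{1}{1512} = 1427 \cdot 2 \cdot 0 + \frac{1}{1512} = 1427 \cdot 0 + \frac{1}{1512} = 0 + \frac{1}{1512} = \frac{1}{1512}$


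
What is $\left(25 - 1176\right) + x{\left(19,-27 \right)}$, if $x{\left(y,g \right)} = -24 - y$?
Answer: $-1194$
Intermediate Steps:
$\left(25 - 1176\right) + x{\left(19,-27 \right)} = \left(25 - 1176\right) - 43 = -1151 - 43 = -1194$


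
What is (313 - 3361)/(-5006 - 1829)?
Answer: 3048/6835 ≈ 0.44594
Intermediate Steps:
(313 - 3361)/(-5006 - 1829) = -3048/(-6835) = -3048*(-1/6835) = 3048/6835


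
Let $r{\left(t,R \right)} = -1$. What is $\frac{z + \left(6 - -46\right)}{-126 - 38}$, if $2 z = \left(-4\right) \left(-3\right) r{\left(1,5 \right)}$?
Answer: $- \frac{23}{82} \approx -0.28049$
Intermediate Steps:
$z = -6$ ($z = \frac{\left(-4\right) \left(-3\right) \left(-1\right)}{2} = \frac{12 \left(-1\right)}{2} = \frac{1}{2} \left(-12\right) = -6$)
$\frac{z + \left(6 - -46\right)}{-126 - 38} = \frac{-6 + \left(6 - -46\right)}{-126 - 38} = \frac{-6 + \left(6 + 46\right)}{-164} = - \frac{-6 + 52}{164} = \left(- \frac{1}{164}\right) 46 = - \frac{23}{82}$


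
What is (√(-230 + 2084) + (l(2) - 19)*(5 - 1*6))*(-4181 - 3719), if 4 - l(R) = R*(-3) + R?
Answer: -86900 - 23700*√206 ≈ -4.2706e+5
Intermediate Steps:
l(R) = 4 + 2*R (l(R) = 4 - (R*(-3) + R) = 4 - (-3*R + R) = 4 - (-2)*R = 4 + 2*R)
(√(-230 + 2084) + (l(2) - 19)*(5 - 1*6))*(-4181 - 3719) = (√(-230 + 2084) + ((4 + 2*2) - 19)*(5 - 1*6))*(-4181 - 3719) = (√1854 + ((4 + 4) - 19)*(5 - 6))*(-7900) = (3*√206 + (8 - 19)*(-1))*(-7900) = (3*√206 - 11*(-1))*(-7900) = (3*√206 + 11)*(-7900) = (11 + 3*√206)*(-7900) = -86900 - 23700*√206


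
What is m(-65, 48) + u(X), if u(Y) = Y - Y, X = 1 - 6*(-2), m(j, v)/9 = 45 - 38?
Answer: 63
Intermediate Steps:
m(j, v) = 63 (m(j, v) = 9*(45 - 38) = 9*7 = 63)
X = 13 (X = 1 + 12 = 13)
u(Y) = 0
m(-65, 48) + u(X) = 63 + 0 = 63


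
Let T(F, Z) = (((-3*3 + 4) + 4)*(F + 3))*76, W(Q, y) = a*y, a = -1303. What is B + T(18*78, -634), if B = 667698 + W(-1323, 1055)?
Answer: -813899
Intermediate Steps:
W(Q, y) = -1303*y
T(F, Z) = -228 - 76*F (T(F, Z) = (((-9 + 4) + 4)*(3 + F))*76 = ((-5 + 4)*(3 + F))*76 = -(3 + F)*76 = (-3 - F)*76 = -228 - 76*F)
B = -706967 (B = 667698 - 1303*1055 = 667698 - 1374665 = -706967)
B + T(18*78, -634) = -706967 + (-228 - 1368*78) = -706967 + (-228 - 76*1404) = -706967 + (-228 - 106704) = -706967 - 106932 = -813899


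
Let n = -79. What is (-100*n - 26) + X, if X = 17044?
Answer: 24918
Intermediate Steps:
(-100*n - 26) + X = (-100*(-79) - 26) + 17044 = (7900 - 26) + 17044 = 7874 + 17044 = 24918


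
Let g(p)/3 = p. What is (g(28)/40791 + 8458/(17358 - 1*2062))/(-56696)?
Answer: -57715857/5895808875776 ≈ -9.7893e-6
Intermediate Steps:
g(p) = 3*p
(g(28)/40791 + 8458/(17358 - 1*2062))/(-56696) = ((3*28)/40791 + 8458/(17358 - 1*2062))/(-56696) = (84*(1/40791) + 8458/(17358 - 2062))*(-1/56696) = (28/13597 + 8458/15296)*(-1/56696) = (28/13597 + 8458*(1/15296))*(-1/56696) = (28/13597 + 4229/7648)*(-1/56696) = (57715857/103989856)*(-1/56696) = -57715857/5895808875776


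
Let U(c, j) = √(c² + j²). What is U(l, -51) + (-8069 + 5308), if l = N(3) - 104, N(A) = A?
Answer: -2761 + √12802 ≈ -2647.9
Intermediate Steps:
l = -101 (l = 3 - 104 = -101)
U(l, -51) + (-8069 + 5308) = √((-101)² + (-51)²) + (-8069 + 5308) = √(10201 + 2601) - 2761 = √12802 - 2761 = -2761 + √12802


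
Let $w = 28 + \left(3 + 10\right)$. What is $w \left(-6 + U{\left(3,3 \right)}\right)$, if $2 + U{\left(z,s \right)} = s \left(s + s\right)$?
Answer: $410$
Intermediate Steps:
$U{\left(z,s \right)} = -2 + 2 s^{2}$ ($U{\left(z,s \right)} = -2 + s \left(s + s\right) = -2 + s 2 s = -2 + 2 s^{2}$)
$w = 41$ ($w = 28 + 13 = 41$)
$w \left(-6 + U{\left(3,3 \right)}\right) = 41 \left(-6 - \left(2 - 2 \cdot 3^{2}\right)\right) = 41 \left(-6 + \left(-2 + 2 \cdot 9\right)\right) = 41 \left(-6 + \left(-2 + 18\right)\right) = 41 \left(-6 + 16\right) = 41 \cdot 10 = 410$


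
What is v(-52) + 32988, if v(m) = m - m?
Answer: 32988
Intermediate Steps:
v(m) = 0
v(-52) + 32988 = 0 + 32988 = 32988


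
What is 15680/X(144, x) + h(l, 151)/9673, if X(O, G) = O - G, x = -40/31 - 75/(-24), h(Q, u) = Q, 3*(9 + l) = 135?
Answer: 37616083972/341040961 ≈ 110.30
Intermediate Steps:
l = 36 (l = -9 + (1/3)*135 = -9 + 45 = 36)
x = 455/248 (x = -40*1/31 - 75*(-1/24) = -40/31 + 25/8 = 455/248 ≈ 1.8347)
15680/X(144, x) + h(l, 151)/9673 = 15680/(144 - 1*455/248) + 36/9673 = 15680/(144 - 455/248) + 36*(1/9673) = 15680/(35257/248) + 36/9673 = 15680*(248/35257) + 36/9673 = 3888640/35257 + 36/9673 = 37616083972/341040961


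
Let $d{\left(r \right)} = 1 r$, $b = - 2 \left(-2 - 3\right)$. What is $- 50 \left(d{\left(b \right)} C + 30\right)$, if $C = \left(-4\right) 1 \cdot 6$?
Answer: $10500$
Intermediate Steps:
$b = 10$ ($b = \left(-2\right) \left(-5\right) = 10$)
$C = -24$ ($C = \left(-4\right) 6 = -24$)
$d{\left(r \right)} = r$
$- 50 \left(d{\left(b \right)} C + 30\right) = - 50 \left(10 \left(-24\right) + 30\right) = - 50 \left(-240 + 30\right) = \left(-50\right) \left(-210\right) = 10500$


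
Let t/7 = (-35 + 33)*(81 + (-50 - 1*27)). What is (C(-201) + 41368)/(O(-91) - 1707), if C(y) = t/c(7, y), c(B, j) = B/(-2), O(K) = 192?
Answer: -41384/1515 ≈ -27.316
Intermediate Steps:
t = -56 (t = 7*((-35 + 33)*(81 + (-50 - 1*27))) = 7*(-2*(81 + (-50 - 27))) = 7*(-2*(81 - 77)) = 7*(-2*4) = 7*(-8) = -56)
c(B, j) = -B/2 (c(B, j) = B*(-½) = -B/2)
C(y) = 16 (C(y) = -56/((-½*7)) = -56/(-7/2) = -56*(-2/7) = 16)
(C(-201) + 41368)/(O(-91) - 1707) = (16 + 41368)/(192 - 1707) = 41384/(-1515) = 41384*(-1/1515) = -41384/1515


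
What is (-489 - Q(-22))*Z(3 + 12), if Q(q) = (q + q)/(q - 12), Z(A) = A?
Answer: -125025/17 ≈ -7354.4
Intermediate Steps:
Q(q) = 2*q/(-12 + q) (Q(q) = (2*q)/(-12 + q) = 2*q/(-12 + q))
(-489 - Q(-22))*Z(3 + 12) = (-489 - 2*(-22)/(-12 - 22))*(3 + 12) = (-489 - 2*(-22)/(-34))*15 = (-489 - 2*(-22)*(-1)/34)*15 = (-489 - 1*22/17)*15 = (-489 - 22/17)*15 = -8335/17*15 = -125025/17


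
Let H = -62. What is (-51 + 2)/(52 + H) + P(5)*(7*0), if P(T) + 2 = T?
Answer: 49/10 ≈ 4.9000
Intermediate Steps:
P(T) = -2 + T
(-51 + 2)/(52 + H) + P(5)*(7*0) = (-51 + 2)/(52 - 62) + (-2 + 5)*(7*0) = -49/(-10) + 3*0 = -49*(-⅒) + 0 = 49/10 + 0 = 49/10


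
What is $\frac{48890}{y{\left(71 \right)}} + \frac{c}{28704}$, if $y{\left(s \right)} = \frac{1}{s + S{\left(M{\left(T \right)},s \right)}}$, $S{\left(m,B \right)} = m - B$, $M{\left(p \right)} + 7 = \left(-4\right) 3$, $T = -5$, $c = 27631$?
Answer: $- \frac{26663405009}{28704} \approx -9.2891 \cdot 10^{5}$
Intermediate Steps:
$M{\left(p \right)} = -19$ ($M{\left(p \right)} = -7 - 12 = -19$)
$y{\left(s \right)} = - \frac{1}{19}$ ($y{\left(s \right)} = \frac{1}{s - \left(19 + s\right)} = \frac{1}{-19} = - \frac{1}{19}$)
$\frac{48890}{y{\left(71 \right)}} + \frac{c}{28704} = \frac{48890}{- \frac{1}{19}} + \frac{27631}{28704} = 48890 \left(-19\right) + 27631 \cdot \frac{1}{28704} = -928910 + \frac{27631}{28704} = - \frac{26663405009}{28704}$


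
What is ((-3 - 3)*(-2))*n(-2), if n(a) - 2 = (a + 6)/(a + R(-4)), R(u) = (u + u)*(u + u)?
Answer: 768/31 ≈ 24.774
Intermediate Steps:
R(u) = 4*u**2 (R(u) = (2*u)*(2*u) = 4*u**2)
n(a) = 2 + (6 + a)/(64 + a) (n(a) = 2 + (a + 6)/(a + 4*(-4)**2) = 2 + (6 + a)/(a + 4*16) = 2 + (6 + a)/(a + 64) = 2 + (6 + a)/(64 + a))
((-3 - 3)*(-2))*n(-2) = ((-3 - 3)*(-2))*((134 + 3*(-2))/(64 - 2)) = (-6*(-2))*((134 - 6)/62) = 12*((1/62)*128) = 12*(64/31) = 768/31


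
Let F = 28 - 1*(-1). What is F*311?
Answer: 9019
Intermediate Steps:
F = 29 (F = 28 + 1 = 29)
F*311 = 29*311 = 9019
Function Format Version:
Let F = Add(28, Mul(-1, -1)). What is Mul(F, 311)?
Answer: 9019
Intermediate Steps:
F = 29 (F = Add(28, 1) = 29)
Mul(F, 311) = Mul(29, 311) = 9019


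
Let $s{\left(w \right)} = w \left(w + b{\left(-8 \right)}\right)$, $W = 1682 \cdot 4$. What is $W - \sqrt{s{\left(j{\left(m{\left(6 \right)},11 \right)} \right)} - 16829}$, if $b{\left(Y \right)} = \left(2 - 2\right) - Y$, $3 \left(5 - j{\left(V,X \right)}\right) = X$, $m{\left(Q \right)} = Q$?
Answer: $6728 - \frac{i \sqrt{151349}}{3} \approx 6728.0 - 129.68 i$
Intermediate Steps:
$j{\left(V,X \right)} = 5 - \frac{X}{3}$
$b{\left(Y \right)} = - Y$ ($b{\left(Y \right)} = 0 - Y = - Y$)
$W = 6728$
$s{\left(w \right)} = w \left(8 + w\right)$ ($s{\left(w \right)} = w \left(w - -8\right) = w \left(w + 8\right) = w \left(8 + w\right)$)
$W - \sqrt{s{\left(j{\left(m{\left(6 \right)},11 \right)} \right)} - 16829} = 6728 - \sqrt{\left(5 - \frac{11}{3}\right) \left(8 + \left(5 - \frac{11}{3}\right)\right) - 16829} = 6728 - \sqrt{\frac{4 \left(8 + \frac{4}{3}\right)}{3} - 16829} = 6728 - \sqrt{\frac{4}{3} \cdot \frac{28}{3} - 16829} = 6728 - \sqrt{\frac{112}{9} - 16829} = 6728 - \sqrt{- \frac{151349}{9}} = 6728 - \frac{i \sqrt{151349}}{3}$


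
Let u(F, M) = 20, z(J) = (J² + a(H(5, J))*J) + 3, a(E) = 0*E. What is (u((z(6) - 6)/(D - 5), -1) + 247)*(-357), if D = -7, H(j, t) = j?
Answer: -95319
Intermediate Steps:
a(E) = 0
z(J) = 3 + J² (z(J) = (J² + 0*J) + 3 = (J² + 0) + 3 = J² + 3 = 3 + J²)
(u((z(6) - 6)/(D - 5), -1) + 247)*(-357) = (20 + 247)*(-357) = 267*(-357) = -95319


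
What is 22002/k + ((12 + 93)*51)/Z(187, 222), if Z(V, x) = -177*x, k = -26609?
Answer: -1896493/1969066 ≈ -0.96314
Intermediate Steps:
22002/k + ((12 + 93)*51)/Z(187, 222) = 22002/(-26609) + ((12 + 93)*51)/((-177*222)) = 22002*(-1/26609) + (105*51)/(-39294) = -22002/26609 + 5355*(-1/39294) = -22002/26609 - 595/4366 = -1896493/1969066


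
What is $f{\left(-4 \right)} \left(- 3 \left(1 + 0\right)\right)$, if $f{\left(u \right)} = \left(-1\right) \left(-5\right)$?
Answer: $-15$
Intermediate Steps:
$f{\left(u \right)} = 5$
$f{\left(-4 \right)} \left(- 3 \left(1 + 0\right)\right) = 5 \left(- 3 \left(1 + 0\right)\right) = 5 \left(\left(-3\right) 1\right) = 5 \left(-3\right) = -15$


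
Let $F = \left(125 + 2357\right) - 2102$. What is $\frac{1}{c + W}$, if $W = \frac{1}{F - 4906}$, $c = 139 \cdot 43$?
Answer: $\frac{4526}{27051901} \approx 0.00016731$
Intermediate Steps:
$c = 5977$
$F = 380$ ($F = 2482 - 2102 = 380$)
$W = - \frac{1}{4526}$ ($W = \frac{1}{380 - 4906} = \frac{1}{-4526} = - \frac{1}{4526} \approx -0.00022095$)
$\frac{1}{c + W} = \frac{1}{5977 - \frac{1}{4526}} = \frac{1}{\frac{27051901}{4526}} = \frac{4526}{27051901}$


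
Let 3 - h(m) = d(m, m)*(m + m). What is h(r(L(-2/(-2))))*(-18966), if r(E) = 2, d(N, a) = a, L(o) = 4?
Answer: 94830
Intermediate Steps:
h(m) = 3 - 2*m² (h(m) = 3 - m*(m + m) = 3 - m*2*m = 3 - 2*m²)
h(r(L(-2/(-2))))*(-18966) = (3 - 2*2²)*(-18966) = (3 - 2*4)*(-18966) = (3 - 8)*(-18966) = -5*(-18966) = 94830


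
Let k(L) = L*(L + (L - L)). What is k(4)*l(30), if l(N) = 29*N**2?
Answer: 417600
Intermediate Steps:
k(L) = L**2 (k(L) = L*(L + 0) = L*L = L**2)
k(4)*l(30) = 4**2*(29*30**2) = 16*(29*900) = 16*26100 = 417600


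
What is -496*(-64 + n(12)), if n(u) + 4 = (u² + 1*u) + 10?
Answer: -48608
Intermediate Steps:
n(u) = 6 + u + u² (n(u) = -4 + ((u² + 1*u) + 10) = -4 + ((u² + u) + 10) = -4 + ((u + u²) + 10) = -4 + (10 + u + u²) = 6 + u + u²)
-496*(-64 + n(12)) = -496*(-64 + (6 + 12 + 12²)) = -496*(-64 + (6 + 12 + 144)) = -496*(-64 + 162) = -496*98 = -48608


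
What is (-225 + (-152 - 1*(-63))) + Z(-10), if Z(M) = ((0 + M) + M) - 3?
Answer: -337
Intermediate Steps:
Z(M) = -3 + 2*M (Z(M) = (M + M) - 3 = 2*M - 3 = -3 + 2*M)
(-225 + (-152 - 1*(-63))) + Z(-10) = (-225 + (-152 - 1*(-63))) + (-3 + 2*(-10)) = (-225 + (-152 + 63)) + (-3 - 20) = (-225 - 89) - 23 = -314 - 23 = -337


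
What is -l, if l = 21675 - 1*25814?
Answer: 4139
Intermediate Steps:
l = -4139 (l = 21675 - 25814 = -4139)
-l = -1*(-4139) = 4139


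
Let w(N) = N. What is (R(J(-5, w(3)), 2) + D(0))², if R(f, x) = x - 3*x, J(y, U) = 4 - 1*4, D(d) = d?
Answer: 16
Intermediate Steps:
J(y, U) = 0 (J(y, U) = 4 - 4 = 0)
R(f, x) = -2*x
(R(J(-5, w(3)), 2) + D(0))² = (-2*2 + 0)² = (-4 + 0)² = (-4)² = 16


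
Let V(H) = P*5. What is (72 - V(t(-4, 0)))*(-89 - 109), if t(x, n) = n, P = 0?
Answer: -14256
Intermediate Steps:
V(H) = 0 (V(H) = 0*5 = 0)
(72 - V(t(-4, 0)))*(-89 - 109) = (72 - 1*0)*(-89 - 109) = (72 + 0)*(-198) = 72*(-198) = -14256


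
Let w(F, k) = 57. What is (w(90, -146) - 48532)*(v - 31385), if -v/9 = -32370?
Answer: -12600833875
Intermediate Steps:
v = 291330 (v = -9*(-32370) = 291330)
(w(90, -146) - 48532)*(v - 31385) = (57 - 48532)*(291330 - 31385) = -48475*259945 = -12600833875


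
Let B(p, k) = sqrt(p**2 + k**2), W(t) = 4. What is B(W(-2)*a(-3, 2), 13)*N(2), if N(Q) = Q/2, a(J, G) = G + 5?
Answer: sqrt(953) ≈ 30.871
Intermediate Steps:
a(J, G) = 5 + G
N(Q) = Q/2 (N(Q) = Q*(1/2) = Q/2)
B(p, k) = sqrt(k**2 + p**2)
B(W(-2)*a(-3, 2), 13)*N(2) = sqrt(13**2 + (4*(5 + 2))**2)*((1/2)*2) = sqrt(169 + (4*7)**2)*1 = sqrt(169 + 28**2)*1 = sqrt(169 + 784)*1 = sqrt(953)*1 = sqrt(953)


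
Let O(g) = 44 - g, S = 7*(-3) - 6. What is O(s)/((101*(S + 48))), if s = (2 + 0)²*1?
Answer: 40/2121 ≈ 0.018859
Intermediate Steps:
s = 4 (s = 2²*1 = 4*1 = 4)
S = -27 (S = -21 - 6 = -27)
O(s)/((101*(S + 48))) = (44 - 1*4)/((101*(-27 + 48))) = (44 - 4)/((101*21)) = 40/2121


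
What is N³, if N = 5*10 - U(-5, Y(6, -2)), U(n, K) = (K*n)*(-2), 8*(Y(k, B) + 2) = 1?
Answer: 20796875/64 ≈ 3.2495e+5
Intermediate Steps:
Y(k, B) = -15/8 (Y(k, B) = -2 + (⅛)*1 = -2 + ⅛ = -15/8)
U(n, K) = -2*K*n
N = 275/4 (N = 5*10 - (-2)*(-15)*(-5)/8 = 50 - 1*(-75/4) = 50 + 75/4 = 275/4 ≈ 68.750)
N³ = (275/4)³ = 20796875/64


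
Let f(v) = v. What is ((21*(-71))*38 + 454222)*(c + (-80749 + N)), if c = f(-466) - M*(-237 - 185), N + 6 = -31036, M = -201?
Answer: -78351515556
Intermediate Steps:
N = -31042 (N = -6 - 31036 = -31042)
c = -85288 (c = -466 - (-201)*(-237 - 185) = -466 - (-201)*(-422) = -466 - 1*84822 = -466 - 84822 = -85288)
((21*(-71))*38 + 454222)*(c + (-80749 + N)) = ((21*(-71))*38 + 454222)*(-85288 + (-80749 - 31042)) = (-1491*38 + 454222)*(-85288 - 111791) = (-56658 + 454222)*(-197079) = 397564*(-197079) = -78351515556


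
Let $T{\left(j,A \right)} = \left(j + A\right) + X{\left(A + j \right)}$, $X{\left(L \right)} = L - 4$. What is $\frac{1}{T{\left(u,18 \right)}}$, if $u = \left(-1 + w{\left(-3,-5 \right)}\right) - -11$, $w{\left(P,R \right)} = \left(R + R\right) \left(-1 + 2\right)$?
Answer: $\frac{1}{32} \approx 0.03125$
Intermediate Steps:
$w{\left(P,R \right)} = 2 R$ ($w{\left(P,R \right)} = 2 R 1 = 2 R$)
$X{\left(L \right)} = -4 + L$ ($X{\left(L \right)} = L - 4 = -4 + L$)
$u = 0$ ($u = \left(-1 + 2 \left(-5\right)\right) - -11 = \left(-1 - 10\right) + 11 = -11 + 11 = 0$)
$T{\left(j,A \right)} = -4 + 2 A + 2 j$ ($T{\left(j,A \right)} = \left(j + A\right) - \left(4 - A - j\right) = \left(A + j\right) + \left(-4 + A + j\right) = -4 + 2 A + 2 j$)
$\frac{1}{T{\left(u,18 \right)}} = \frac{1}{-4 + 2 \cdot 18 + 2 \cdot 0} = \frac{1}{-4 + 36 + 0} = \frac{1}{32}$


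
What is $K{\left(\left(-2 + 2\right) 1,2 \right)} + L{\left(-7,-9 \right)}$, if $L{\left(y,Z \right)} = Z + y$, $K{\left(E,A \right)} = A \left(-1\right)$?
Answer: $-18$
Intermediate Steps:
$K{\left(E,A \right)} = - A$
$K{\left(\left(-2 + 2\right) 1,2 \right)} + L{\left(-7,-9 \right)} = \left(-1\right) 2 - 16 = -2 - 16 = -18$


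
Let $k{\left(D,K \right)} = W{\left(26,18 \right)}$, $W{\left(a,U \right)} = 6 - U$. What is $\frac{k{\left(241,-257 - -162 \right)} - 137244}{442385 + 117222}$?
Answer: $- \frac{7224}{29453} \approx -0.24527$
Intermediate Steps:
$k{\left(D,K \right)} = -12$ ($k{\left(D,K \right)} = 6 - 18 = -12$)
$\frac{k{\left(241,-257 - -162 \right)} - 137244}{442385 + 117222} = \frac{-12 - 137244}{442385 + 117222} = - \frac{137256}{559607} = \left(-137256\right) \frac{1}{559607} = - \frac{7224}{29453}$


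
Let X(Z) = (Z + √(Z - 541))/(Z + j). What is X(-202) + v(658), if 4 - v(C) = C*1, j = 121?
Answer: -52772/81 - I*√743/81 ≈ -651.51 - 0.33652*I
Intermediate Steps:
v(C) = 4 - C
X(Z) = (Z + √(-541 + Z))/(121 + Z) (X(Z) = (Z + √(Z - 541))/(Z + 121) = (Z + √(-541 + Z))/(121 + Z))
X(-202) + v(658) = (-202 + √(-541 - 202))/(121 - 202) + (4 - 1*658) = (-202 + √(-743))/(-81) + (4 - 658) = -(-202 + I*√743)/81 - 654 = (202/81 - I*√743/81) - 654 = -52772/81 - I*√743/81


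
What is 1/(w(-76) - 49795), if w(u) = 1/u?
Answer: -76/3784421 ≈ -2.0082e-5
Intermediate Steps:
1/(w(-76) - 49795) = 1/(1/(-76) - 49795) = 1/(-1/76 - 49795) = 1/(-3784421/76) = -76/3784421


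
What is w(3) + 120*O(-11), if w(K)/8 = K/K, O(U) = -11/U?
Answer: 128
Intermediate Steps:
w(K) = 8 (w(K) = 8*(K/K) = 8*1 = 8)
w(3) + 120*O(-11) = 8 + 120*(-11/(-11)) = 8 + 120*(-11*(-1/11)) = 8 + 120*1 = 8 + 120 = 128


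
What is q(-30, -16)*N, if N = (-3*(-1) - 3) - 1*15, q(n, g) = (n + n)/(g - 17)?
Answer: -300/11 ≈ -27.273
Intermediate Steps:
q(n, g) = 2*n/(-17 + g) (q(n, g) = (2*n)/(-17 + g) = 2*n/(-17 + g))
N = -15 (N = (3 - 3) - 15 = 0 - 15 = -15)
q(-30, -16)*N = (2*(-30)/(-17 - 16))*(-15) = (2*(-30)/(-33))*(-15) = (2*(-30)*(-1/33))*(-15) = (20/11)*(-15) = -300/11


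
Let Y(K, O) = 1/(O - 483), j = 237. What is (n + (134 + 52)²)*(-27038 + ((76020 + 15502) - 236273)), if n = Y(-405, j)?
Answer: -487343346745/82 ≈ -5.9432e+9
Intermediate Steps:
Y(K, O) = 1/(-483 + O)
n = -1/246 (n = 1/(-483 + 237) = 1/(-246) = -1/246 ≈ -0.0040650)
(n + (134 + 52)²)*(-27038 + ((76020 + 15502) - 236273)) = (-1/246 + (134 + 52)²)*(-27038 + ((76020 + 15502) - 236273)) = (-1/246 + 186²)*(-27038 + (91522 - 236273)) = (-1/246 + 34596)*(-27038 - 144751) = (8510615/246)*(-171789) = -487343346745/82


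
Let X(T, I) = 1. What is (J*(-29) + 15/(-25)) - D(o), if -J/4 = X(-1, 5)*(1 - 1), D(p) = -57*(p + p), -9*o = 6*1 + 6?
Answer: -763/5 ≈ -152.60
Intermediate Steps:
o = -4/3 (o = -(6*1 + 6)/9 = -(6 + 6)/9 = -⅑*12 = -4/3 ≈ -1.3333)
D(p) = -114*p
J = 0 (J = -4*(1 - 1) = -4*0 = 0)
(J*(-29) + 15/(-25)) - D(o) = (0*(-29) + 15/(-25)) - (-114)*(-4)/3 = (0 + 15*(-1/25)) - 1*152 = (0 - ⅗) - 152 = -⅗ - 152 = -763/5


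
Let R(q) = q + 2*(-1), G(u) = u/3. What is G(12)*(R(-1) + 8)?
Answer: 20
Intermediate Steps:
G(u) = u/3 (G(u) = u*(⅓) = u/3)
R(q) = -2 + q (R(q) = q - 2 = -2 + q)
G(12)*(R(-1) + 8) = ((⅓)*12)*((-2 - 1) + 8) = 4*(-3 + 8) = 4*5 = 20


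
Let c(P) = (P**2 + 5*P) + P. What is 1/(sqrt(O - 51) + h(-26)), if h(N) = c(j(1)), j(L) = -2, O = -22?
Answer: -8/137 - I*sqrt(73)/137 ≈ -0.058394 - 0.062365*I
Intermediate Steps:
c(P) = P**2 + 6*P
h(N) = -8 (h(N) = -2*(6 - 2) = -2*4 = -8)
1/(sqrt(O - 51) + h(-26)) = 1/(sqrt(-22 - 51) - 8) = 1/(sqrt(-73) - 8) = 1/(I*sqrt(73) - 8) = 1/(-8 + I*sqrt(73))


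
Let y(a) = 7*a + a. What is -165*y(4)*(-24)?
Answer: 126720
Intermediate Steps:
y(a) = 8*a
-165*y(4)*(-24) = -165*8*4*(-24) = -5280*(-24) = -165*(-768) = 126720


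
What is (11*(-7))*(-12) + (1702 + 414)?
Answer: 3040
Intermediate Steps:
(11*(-7))*(-12) + (1702 + 414) = -77*(-12) + 2116 = 924 + 2116 = 3040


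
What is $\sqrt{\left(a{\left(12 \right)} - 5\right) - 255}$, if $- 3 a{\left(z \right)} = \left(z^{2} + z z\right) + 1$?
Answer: $\frac{i \sqrt{3207}}{3} \approx 18.877 i$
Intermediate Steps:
$a{\left(z \right)} = - \frac{1}{3} - \frac{2 z^{2}}{3}$ ($a{\left(z \right)} = - \frac{\left(z^{2} + z z\right) + 1}{3} = - \frac{\left(z^{2} + z^{2}\right) + 1}{3} = - \frac{2 z^{2} + 1}{3} = - \frac{1 + 2 z^{2}}{3} = - \frac{1}{3} - \frac{2 z^{2}}{3}$)
$\sqrt{\left(a{\left(12 \right)} - 5\right) - 255} = \sqrt{\left(\left(- \frac{1}{3} - \frac{2 \cdot 12^{2}}{3}\right) - 5\right) - 255} = \sqrt{\left(\left(- \frac{1}{3} - 96\right) - 5\right) - 255} = \sqrt{\left(- \frac{289}{3} - 5\right) - 255} = \sqrt{- \frac{304}{3} - 255} = \sqrt{- \frac{1069}{3}} = \frac{i \sqrt{3207}}{3}$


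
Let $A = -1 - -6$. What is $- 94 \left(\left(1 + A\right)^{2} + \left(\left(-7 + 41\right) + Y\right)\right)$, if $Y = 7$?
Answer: $-7238$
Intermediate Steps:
$A = 5$ ($A = -1 + 6 = 5$)
$- 94 \left(\left(1 + A\right)^{2} + \left(\left(-7 + 41\right) + Y\right)\right) = - 94 \left(\left(1 + 5\right)^{2} + \left(\left(-7 + 41\right) + 7\right)\right) = - 94 \left(6^{2} + \left(34 + 7\right)\right) = - 94 \left(36 + 41\right) = \left(-94\right) 77 = -7238$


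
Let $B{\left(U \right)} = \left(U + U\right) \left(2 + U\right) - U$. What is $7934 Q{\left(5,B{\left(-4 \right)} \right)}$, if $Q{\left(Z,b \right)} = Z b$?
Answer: $793400$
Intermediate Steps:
$B{\left(U \right)} = - U + 2 U \left(2 + U\right)$ ($B{\left(U \right)} = 2 U \left(2 + U\right) - U = - U + 2 U \left(2 + U\right)$)
$7934 Q{\left(5,B{\left(-4 \right)} \right)} = 7934 \cdot 5 \left(- 4 \left(3 + 2 \left(-4\right)\right)\right) = 7934 \cdot 5 \left(- 4 \left(3 - 8\right)\right) = 7934 \cdot 5 \left(\left(-4\right) \left(-5\right)\right) = 7934 \cdot 5 \cdot 20 = 7934 \cdot 100 = 793400$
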